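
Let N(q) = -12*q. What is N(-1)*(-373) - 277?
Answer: -4753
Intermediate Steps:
N(-1)*(-373) - 277 = -12*(-1)*(-373) - 277 = 12*(-373) - 277 = -4476 - 277 = -4753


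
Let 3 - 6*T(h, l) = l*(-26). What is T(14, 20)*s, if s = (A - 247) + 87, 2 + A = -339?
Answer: -87341/2 ≈ -43671.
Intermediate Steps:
A = -341 (A = -2 - 339 = -341)
s = -501 (s = (-341 - 247) + 87 = -588 + 87 = -501)
T(h, l) = ½ + 13*l/3 (T(h, l) = ½ - l*(-26)/6 = ½ - (-13)*l/3 = ½ + 13*l/3)
T(14, 20)*s = (½ + (13/3)*20)*(-501) = (½ + 260/3)*(-501) = (523/6)*(-501) = -87341/2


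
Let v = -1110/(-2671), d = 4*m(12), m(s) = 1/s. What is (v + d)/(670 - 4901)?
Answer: -6001/33903003 ≈ -0.00017700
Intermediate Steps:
m(s) = 1/s
d = ⅓ (d = 4/12 = 4*(1/12) = ⅓ ≈ 0.33333)
v = 1110/2671 (v = -1110*(-1/2671) = 1110/2671 ≈ 0.41557)
(v + d)/(670 - 4901) = (1110/2671 + ⅓)/(670 - 4901) = (6001/8013)/(-4231) = (6001/8013)*(-1/4231) = -6001/33903003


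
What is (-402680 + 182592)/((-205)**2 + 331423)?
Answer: -27511/46681 ≈ -0.58934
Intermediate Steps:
(-402680 + 182592)/((-205)**2 + 331423) = -220088/(42025 + 331423) = -220088/373448 = -220088*1/373448 = -27511/46681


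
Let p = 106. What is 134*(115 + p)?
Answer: 29614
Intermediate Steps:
134*(115 + p) = 134*(115 + 106) = 134*221 = 29614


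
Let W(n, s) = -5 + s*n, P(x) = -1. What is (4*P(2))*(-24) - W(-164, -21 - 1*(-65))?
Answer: 7317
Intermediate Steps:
W(n, s) = -5 + n*s
(4*P(2))*(-24) - W(-164, -21 - 1*(-65)) = (4*(-1))*(-24) - (-5 - 164*(-21 - 1*(-65))) = -4*(-24) - (-5 - 164*(-21 + 65)) = 96 - (-5 - 164*44) = 96 - (-5 - 7216) = 96 - 1*(-7221) = 96 + 7221 = 7317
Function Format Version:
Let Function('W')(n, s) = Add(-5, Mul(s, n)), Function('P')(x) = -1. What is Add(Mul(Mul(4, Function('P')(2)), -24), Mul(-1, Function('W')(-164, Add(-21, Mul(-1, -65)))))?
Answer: 7317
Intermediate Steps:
Function('W')(n, s) = Add(-5, Mul(n, s))
Add(Mul(Mul(4, Function('P')(2)), -24), Mul(-1, Function('W')(-164, Add(-21, Mul(-1, -65))))) = Add(Mul(Mul(4, -1), -24), Mul(-1, Add(-5, Mul(-164, Add(-21, Mul(-1, -65)))))) = Add(Mul(-4, -24), Mul(-1, Add(-5, Mul(-164, Add(-21, 65))))) = Add(96, Mul(-1, Add(-5, Mul(-164, 44)))) = Add(96, Mul(-1, Add(-5, -7216))) = Add(96, Mul(-1, -7221)) = Add(96, 7221) = 7317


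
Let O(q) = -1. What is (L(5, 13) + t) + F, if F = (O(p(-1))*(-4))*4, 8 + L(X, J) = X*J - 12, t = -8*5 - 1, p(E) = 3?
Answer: 20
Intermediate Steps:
t = -41 (t = -40 - 1 = -41)
L(X, J) = -20 + J*X (L(X, J) = -8 + (X*J - 12) = -8 + (J*X - 12) = -8 + (-12 + J*X) = -20 + J*X)
F = 16 (F = -1*(-4)*4 = 4*4 = 16)
(L(5, 13) + t) + F = ((-20 + 13*5) - 41) + 16 = ((-20 + 65) - 41) + 16 = (45 - 41) + 16 = 4 + 16 = 20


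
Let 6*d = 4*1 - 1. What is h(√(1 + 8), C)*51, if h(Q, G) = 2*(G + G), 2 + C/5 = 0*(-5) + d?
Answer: -1530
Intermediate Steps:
d = ½ (d = (4*1 - 1)/6 = (4 - 1)/6 = (⅙)*3 = ½ ≈ 0.50000)
C = -15/2 (C = -10 + 5*(0*(-5) + ½) = -10 + 5*(0 + ½) = -10 + 5*(½) = -10 + 5/2 = -15/2 ≈ -7.5000)
h(Q, G) = 4*G (h(Q, G) = 2*(2*G) = 4*G)
h(√(1 + 8), C)*51 = (4*(-15/2))*51 = -30*51 = -1530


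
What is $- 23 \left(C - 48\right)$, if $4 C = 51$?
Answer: $\frac{3243}{4} \approx 810.75$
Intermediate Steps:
$C = \frac{51}{4}$ ($C = \frac{1}{4} \cdot 51 = \frac{51}{4} \approx 12.75$)
$- 23 \left(C - 48\right) = - 23 \left(\frac{51}{4} - 48\right) = \left(-23\right) \left(- \frac{141}{4}\right) = \frac{3243}{4}$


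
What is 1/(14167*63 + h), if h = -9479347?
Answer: -1/8586826 ≈ -1.1646e-7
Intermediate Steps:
1/(14167*63 + h) = 1/(14167*63 - 9479347) = 1/(892521 - 9479347) = 1/(-8586826) = -1/8586826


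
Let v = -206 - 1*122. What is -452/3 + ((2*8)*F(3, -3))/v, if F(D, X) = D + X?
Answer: -452/3 ≈ -150.67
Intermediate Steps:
v = -328 (v = -206 - 122 = -328)
-452/3 + ((2*8)*F(3, -3))/v = -452/3 + ((2*8)*(3 - 3))/(-328) = -452*⅓ + (16*0)*(-1/328) = -452/3 + 0*(-1/328) = -452/3 + 0 = -452/3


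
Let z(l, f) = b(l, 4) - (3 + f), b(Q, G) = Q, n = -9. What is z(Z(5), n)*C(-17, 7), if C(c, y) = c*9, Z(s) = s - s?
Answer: -918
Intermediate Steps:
Z(s) = 0
C(c, y) = 9*c
z(l, f) = -3 + l - f (z(l, f) = l - (3 + f) = l + (-3 - f) = -3 + l - f)
z(Z(5), n)*C(-17, 7) = (-3 + 0 - 1*(-9))*(9*(-17)) = (-3 + 0 + 9)*(-153) = 6*(-153) = -918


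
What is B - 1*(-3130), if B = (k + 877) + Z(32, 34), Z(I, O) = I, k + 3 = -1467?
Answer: 2569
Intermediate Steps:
k = -1470 (k = -3 - 1467 = -1470)
B = -561 (B = (-1470 + 877) + 32 = -593 + 32 = -561)
B - 1*(-3130) = -561 - 1*(-3130) = -561 + 3130 = 2569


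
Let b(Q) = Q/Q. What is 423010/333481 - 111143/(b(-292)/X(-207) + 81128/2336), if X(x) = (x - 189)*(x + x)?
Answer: -443403813740743106/138607742373619 ≈ -3199.0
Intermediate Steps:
X(x) = 2*x*(-189 + x) (X(x) = (-189 + x)*(2*x) = 2*x*(-189 + x))
b(Q) = 1
423010/333481 - 111143/(b(-292)/X(-207) + 81128/2336) = 423010/333481 - 111143/(1/(2*(-207)*(-189 - 207)) + 81128/2336) = 423010*(1/333481) - 111143/(1/(2*(-207)*(-396)) + 81128*(1/2336)) = 423010/333481 - 111143/(1/163944 + 10141/292) = 423010/333481 - 111143/415639099/11967912 = 423010/333481 - 111143*11967912/415639099 = 423010/333481 - 1330149643416/415639099 = -443403813740743106/138607742373619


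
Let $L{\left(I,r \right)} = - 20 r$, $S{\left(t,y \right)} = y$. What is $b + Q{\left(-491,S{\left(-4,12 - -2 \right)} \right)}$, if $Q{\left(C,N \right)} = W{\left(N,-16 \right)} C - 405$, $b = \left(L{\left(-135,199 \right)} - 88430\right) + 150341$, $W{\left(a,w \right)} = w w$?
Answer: $-68170$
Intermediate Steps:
$W{\left(a,w \right)} = w^{2}$
$b = 57931$ ($b = \left(\left(-20\right) 199 - 88430\right) + 150341 = \left(-3980 - 88430\right) + 150341 = -92410 + 150341 = 57931$)
$Q{\left(C,N \right)} = -405 + 256 C$ ($Q{\left(C,N \right)} = \left(-16\right)^{2} C - 405 = 256 C - 405 = -405 + 256 C$)
$b + Q{\left(-491,S{\left(-4,12 - -2 \right)} \right)} = 57931 + \left(-405 + 256 \left(-491\right)\right) = 57931 - 126101 = -68170$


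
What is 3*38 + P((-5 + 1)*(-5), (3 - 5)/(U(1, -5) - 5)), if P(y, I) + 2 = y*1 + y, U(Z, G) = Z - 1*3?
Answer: 152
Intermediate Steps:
U(Z, G) = -3 + Z (U(Z, G) = Z - 3 = -3 + Z)
P(y, I) = -2 + 2*y (P(y, I) = -2 + (y*1 + y) = -2 + (y + y) = -2 + 2*y)
3*38 + P((-5 + 1)*(-5), (3 - 5)/(U(1, -5) - 5)) = 3*38 + (-2 + 2*((-5 + 1)*(-5))) = 114 + (-2 + 2*(-4*(-5))) = 114 + (-2 + 2*20) = 114 + (-2 + 40) = 114 + 38 = 152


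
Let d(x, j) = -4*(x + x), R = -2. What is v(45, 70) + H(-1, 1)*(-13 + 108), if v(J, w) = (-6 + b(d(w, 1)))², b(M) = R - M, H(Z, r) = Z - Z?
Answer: 304704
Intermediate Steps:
H(Z, r) = 0
d(x, j) = -8*x
b(M) = -2 - M
v(J, w) = (-8 + 8*w)² (v(J, w) = (-6 + (-2 - (-8)*w))² = (-6 + (-2 + 8*w))² = (-8 + 8*w)²)
v(45, 70) + H(-1, 1)*(-13 + 108) = 64*(-1 + 70)² + 0*(-13 + 108) = 64*69² + 0*95 = 64*4761 + 0 = 304704 + 0 = 304704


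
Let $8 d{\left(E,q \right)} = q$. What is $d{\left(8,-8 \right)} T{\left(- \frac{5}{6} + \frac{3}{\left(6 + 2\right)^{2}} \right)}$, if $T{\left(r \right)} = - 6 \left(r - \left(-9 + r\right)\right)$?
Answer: $54$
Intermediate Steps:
$T{\left(r \right)} = -54$ ($T{\left(r \right)} = \left(-6\right) 9 = -54$)
$d{\left(E,q \right)} = \frac{q}{8}$
$d{\left(8,-8 \right)} T{\left(- \frac{5}{6} + \frac{3}{\left(6 + 2\right)^{2}} \right)} = \frac{1}{8} \left(-8\right) \left(-54\right) = \left(-1\right) \left(-54\right) = 54$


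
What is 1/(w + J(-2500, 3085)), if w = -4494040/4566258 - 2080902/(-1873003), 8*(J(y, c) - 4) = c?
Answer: 34210459731096/13333588712738663 ≈ 0.0025657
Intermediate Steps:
J(y, c) = 4 + c/8
w = 542292501298/4276307466387 (w = -4494040*1/4566258 - 2080902*(-1/1873003) = -2247020/2283129 + 2080902/1873003 = 542292501298/4276307466387 ≈ 0.12681)
1/(w + J(-2500, 3085)) = 1/(542292501298/4276307466387 + (4 + (⅛)*3085)) = 1/(542292501298/4276307466387 + (4 + 3085/8)) = 1/(542292501298/4276307466387 + 3117/8) = 1/(13333588712738663/34210459731096) = 34210459731096/13333588712738663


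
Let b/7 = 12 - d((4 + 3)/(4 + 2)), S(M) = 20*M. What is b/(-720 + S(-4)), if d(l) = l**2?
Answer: -2681/28800 ≈ -0.093090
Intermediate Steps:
b = 2681/36 (b = 7*(12 - ((4 + 3)/(4 + 2))**2) = 7*(12 - (7/6)**2) = 7*(12 - 1*49/36) = 7*(12 - 49/36) = 7*(383/36) = 2681/36 ≈ 74.472)
b/(-720 + S(-4)) = 2681/(36*(-720 + 20*(-4))) = 2681/(36*(-720 - 80)) = (2681/36)/(-800) = (2681/36)*(-1/800) = -2681/28800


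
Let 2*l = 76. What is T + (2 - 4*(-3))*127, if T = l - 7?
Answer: 1809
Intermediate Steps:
l = 38 (l = (½)*76 = 38)
T = 31 (T = 38 - 7 = 31)
T + (2 - 4*(-3))*127 = 31 + (2 - 4*(-3))*127 = 31 + (2 + 12)*127 = 31 + 14*127 = 31 + 1778 = 1809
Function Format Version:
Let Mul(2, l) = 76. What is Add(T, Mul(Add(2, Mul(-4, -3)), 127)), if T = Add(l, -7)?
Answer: 1809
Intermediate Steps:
l = 38 (l = Mul(Rational(1, 2), 76) = 38)
T = 31 (T = Add(38, -7) = 31)
Add(T, Mul(Add(2, Mul(-4, -3)), 127)) = Add(31, Mul(Add(2, Mul(-4, -3)), 127)) = Add(31, Mul(Add(2, 12), 127)) = Add(31, Mul(14, 127)) = Add(31, 1778) = 1809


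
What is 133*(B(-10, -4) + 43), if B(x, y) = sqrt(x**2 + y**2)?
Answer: 5719 + 266*sqrt(29) ≈ 7151.5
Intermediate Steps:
133*(B(-10, -4) + 43) = 133*(sqrt((-10)**2 + (-4)**2) + 43) = 133*(sqrt(100 + 16) + 43) = 133*(sqrt(116) + 43) = 133*(2*sqrt(29) + 43) = 133*(43 + 2*sqrt(29)) = 5719 + 266*sqrt(29)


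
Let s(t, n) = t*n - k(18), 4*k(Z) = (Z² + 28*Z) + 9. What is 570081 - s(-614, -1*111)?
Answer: 2008545/4 ≈ 5.0214e+5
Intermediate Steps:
k(Z) = 9/4 + 7*Z + Z²/4 (k(Z) = ((Z² + 28*Z) + 9)/4 = (9 + Z² + 28*Z)/4 = 9/4 + 7*Z + Z²/4)
s(t, n) = -837/4 + n*t (s(t, n) = t*n - (9/4 + 7*18 + (¼)*18²) = n*t - (9/4 + 126 + (¼)*324) = n*t - (9/4 + 126 + 81) = n*t - 1*837/4 = n*t - 837/4 = -837/4 + n*t)
570081 - s(-614, -1*111) = 570081 - (-837/4 - 1*111*(-614)) = 570081 - (-837/4 - 111*(-614)) = 570081 - (-837/4 + 68154) = 570081 - 1*271779/4 = 570081 - 271779/4 = 2008545/4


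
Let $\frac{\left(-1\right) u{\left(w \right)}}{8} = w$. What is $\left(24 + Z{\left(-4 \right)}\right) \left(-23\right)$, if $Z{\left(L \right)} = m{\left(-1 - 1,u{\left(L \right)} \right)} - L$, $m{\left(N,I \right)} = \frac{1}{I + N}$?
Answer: $- \frac{19343}{30} \approx -644.77$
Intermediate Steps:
$u{\left(w \right)} = - 8 w$
$Z{\left(L \right)} = \frac{1}{-2 - 8 L} - L$ ($Z{\left(L \right)} = \frac{1}{- 8 L - 2} - L = \frac{1}{-2 - 8 L} - L$)
$\left(24 + Z{\left(-4 \right)}\right) \left(-23\right) = \left(24 - \left(-4 + \frac{1}{2 + 8 \left(-4\right)}\right)\right) \left(-23\right) = \left(24 + \left(4 - \frac{1}{2 - 32}\right)\right) \left(-23\right) = \left(24 + \left(4 - \frac{1}{-30}\right)\right) \left(-23\right) = \left(24 + \left(4 - - \frac{1}{30}\right)\right) \left(-23\right) = \left(24 + \left(4 + \frac{1}{30}\right)\right) \left(-23\right) = \left(24 + \frac{121}{30}\right) \left(-23\right) = \frac{841}{30} \left(-23\right) = - \frac{19343}{30}$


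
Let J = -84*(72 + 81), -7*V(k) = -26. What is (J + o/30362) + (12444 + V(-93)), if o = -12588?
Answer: -43006288/106267 ≈ -404.70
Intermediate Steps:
V(k) = 26/7 (V(k) = -⅐*(-26) = 26/7)
J = -12852 (J = -84*153 = -12852)
(J + o/30362) + (12444 + V(-93)) = (-12852 - 12588/30362) + (12444 + 26/7) = (-12852 - 12588*1/30362) + 87134/7 = (-12852 - 6294/15181) + 87134/7 = -195112506/15181 + 87134/7 = -43006288/106267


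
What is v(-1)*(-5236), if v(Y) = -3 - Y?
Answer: 10472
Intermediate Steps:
v(-1)*(-5236) = (-3 - 1*(-1))*(-5236) = (-3 + 1)*(-5236) = -2*(-5236) = 10472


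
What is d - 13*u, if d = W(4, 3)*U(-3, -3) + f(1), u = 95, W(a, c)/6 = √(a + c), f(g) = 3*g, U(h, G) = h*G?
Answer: -1232 + 54*√7 ≈ -1089.1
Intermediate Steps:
U(h, G) = G*h
W(a, c) = 6*√(a + c)
d = 3 + 54*√7 (d = (6*√(4 + 3))*(-3*(-3)) + 3*1 = (6*√7)*9 + 3 = 54*√7 + 3 = 3 + 54*√7 ≈ 145.87)
d - 13*u = (3 + 54*√7) - 13*95 = (3 + 54*√7) - 1*1235 = (3 + 54*√7) - 1235 = -1232 + 54*√7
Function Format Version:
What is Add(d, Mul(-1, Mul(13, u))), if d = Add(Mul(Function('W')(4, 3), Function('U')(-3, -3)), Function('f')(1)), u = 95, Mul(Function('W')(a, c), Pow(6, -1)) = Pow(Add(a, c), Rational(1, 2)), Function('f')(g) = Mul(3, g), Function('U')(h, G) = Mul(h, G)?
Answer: Add(-1232, Mul(54, Pow(7, Rational(1, 2)))) ≈ -1089.1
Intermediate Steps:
Function('U')(h, G) = Mul(G, h)
Function('W')(a, c) = Mul(6, Pow(Add(a, c), Rational(1, 2)))
d = Add(3, Mul(54, Pow(7, Rational(1, 2)))) (d = Add(Mul(Mul(6, Pow(Add(4, 3), Rational(1, 2))), Mul(-3, -3)), Mul(3, 1)) = Add(Mul(Mul(6, Pow(7, Rational(1, 2))), 9), 3) = Add(Mul(54, Pow(7, Rational(1, 2))), 3) = Add(3, Mul(54, Pow(7, Rational(1, 2)))) ≈ 145.87)
Add(d, Mul(-1, Mul(13, u))) = Add(Add(3, Mul(54, Pow(7, Rational(1, 2)))), Mul(-1, Mul(13, 95))) = Add(Add(3, Mul(54, Pow(7, Rational(1, 2)))), Mul(-1, 1235)) = Add(Add(3, Mul(54, Pow(7, Rational(1, 2)))), -1235) = Add(-1232, Mul(54, Pow(7, Rational(1, 2))))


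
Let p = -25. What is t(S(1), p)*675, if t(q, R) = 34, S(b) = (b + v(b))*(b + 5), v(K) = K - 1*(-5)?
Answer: 22950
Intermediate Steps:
v(K) = 5 + K (v(K) = K + 5 = 5 + K)
S(b) = (5 + b)*(5 + 2*b) (S(b) = (b + (5 + b))*(b + 5) = (5 + 2*b)*(5 + b) = (5 + b)*(5 + 2*b))
t(S(1), p)*675 = 34*675 = 22950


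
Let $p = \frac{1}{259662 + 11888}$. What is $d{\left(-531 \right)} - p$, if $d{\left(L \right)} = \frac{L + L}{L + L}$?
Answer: $\frac{271549}{271550} \approx 1.0$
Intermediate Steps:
$d{\left(L \right)} = 1$ ($d{\left(L \right)} = \frac{2 L}{2 L} = 2 L \frac{1}{2 L} = 1$)
$p = \frac{1}{271550} \approx 3.6826 \cdot 10^{-6}$
$d{\left(-531 \right)} - p = 1 - \frac{1}{271550} = \frac{271549}{271550}$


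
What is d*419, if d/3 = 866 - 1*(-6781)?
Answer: 9612279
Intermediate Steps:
d = 22941 (d = 3*(866 - 1*(-6781)) = 3*(866 + 6781) = 3*7647 = 22941)
d*419 = 22941*419 = 9612279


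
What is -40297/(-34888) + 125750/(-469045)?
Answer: 2902788073/3272808392 ≈ 0.88694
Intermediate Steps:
-40297/(-34888) + 125750/(-469045) = -40297*(-1/34888) + 125750*(-1/469045) = 40297/34888 - 25150/93809 = 2902788073/3272808392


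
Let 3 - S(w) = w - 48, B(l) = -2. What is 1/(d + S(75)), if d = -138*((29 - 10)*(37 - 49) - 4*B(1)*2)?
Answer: 1/29232 ≈ 3.4209e-5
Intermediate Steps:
S(w) = 51 - w (S(w) = 3 - (w - 48) = 3 - (-48 + w) = 3 + (48 - w) = 51 - w)
d = 29256 (d = -138*((29 - 10)*(37 - 49) - 4*(-2)*2) = -138*(19*(-12) + 8*2) = -138*(-228 + 16) = -138*(-212) = 29256)
1/(d + S(75)) = 1/(29256 + (51 - 1*75)) = 1/(29256 + (51 - 75)) = 1/(29256 - 24) = 1/29232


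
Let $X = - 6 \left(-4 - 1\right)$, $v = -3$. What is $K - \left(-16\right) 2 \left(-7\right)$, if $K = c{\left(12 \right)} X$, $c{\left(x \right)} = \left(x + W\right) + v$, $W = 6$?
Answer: $226$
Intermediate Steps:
$X = 30$ ($X = \left(-6\right) \left(-5\right) = 30$)
$c{\left(x \right)} = 3 + x$ ($c{\left(x \right)} = \left(x + 6\right) - 3 = \left(6 + x\right) - 3 = 3 + x$)
$K = 450$ ($K = \left(3 + 12\right) 30 = 15 \cdot 30 = 450$)
$K - \left(-16\right) 2 \left(-7\right) = 450 - \left(-16\right) 2 \left(-7\right) = 450 - \left(-32\right) \left(-7\right) = 450 - 224 = 226$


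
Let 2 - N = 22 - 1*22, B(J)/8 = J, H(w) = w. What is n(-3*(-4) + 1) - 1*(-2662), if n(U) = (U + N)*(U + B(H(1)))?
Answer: 2977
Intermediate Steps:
B(J) = 8*J
N = 2 (N = 2 - (22 - 1*22) = 2 - (22 - 22) = 2 - 1*0 = 2 + 0 = 2)
n(U) = (2 + U)*(8 + U) (n(U) = (U + 2)*(U + 8*1) = (2 + U)*(U + 8) = (2 + U)*(8 + U))
n(-3*(-4) + 1) - 1*(-2662) = (16 + (-3*(-4) + 1)**2 + 10*(-3*(-4) + 1)) - 1*(-2662) = (16 + (12 + 1)**2 + 10*(12 + 1)) + 2662 = (16 + 13**2 + 10*13) + 2662 = (16 + 169 + 130) + 2662 = 315 + 2662 = 2977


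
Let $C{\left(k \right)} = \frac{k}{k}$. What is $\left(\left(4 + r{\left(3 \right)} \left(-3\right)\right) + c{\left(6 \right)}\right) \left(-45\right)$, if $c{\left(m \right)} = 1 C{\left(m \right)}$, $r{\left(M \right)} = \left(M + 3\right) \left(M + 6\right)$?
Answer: $7065$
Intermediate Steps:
$C{\left(k \right)} = 1$
$r{\left(M \right)} = \left(3 + M\right) \left(6 + M\right)$
$c{\left(m \right)} = 1$ ($c{\left(m \right)} = 1 \cdot 1 = 1$)
$\left(\left(4 + r{\left(3 \right)} \left(-3\right)\right) + c{\left(6 \right)}\right) \left(-45\right) = \left(\left(4 + \left(18 + 3^{2} + 9 \cdot 3\right) \left(-3\right)\right) + 1\right) \left(-45\right) = \left(\left(4 + \left(18 + 9 + 27\right) \left(-3\right)\right) + 1\right) \left(-45\right) = \left(\left(4 + 54 \left(-3\right)\right) + 1\right) \left(-45\right) = \left(\left(4 - 162\right) + 1\right) \left(-45\right) = \left(-158 + 1\right) \left(-45\right) = \left(-157\right) \left(-45\right) = 7065$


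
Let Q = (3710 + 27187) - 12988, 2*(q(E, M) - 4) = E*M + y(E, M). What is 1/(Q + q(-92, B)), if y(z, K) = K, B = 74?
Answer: 1/14546 ≈ 6.8747e-5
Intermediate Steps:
q(E, M) = 4 + M/2 + E*M/2 (q(E, M) = 4 + (E*M + M)/2 = 4 + (M + E*M)/2 = 4 + (M/2 + E*M/2) = 4 + M/2 + E*M/2)
Q = 17909 (Q = 30897 - 12988 = 17909)
1/(Q + q(-92, B)) = 1/(17909 + (4 + (½)*74 + (½)*(-92)*74)) = 1/(17909 + (4 + 37 - 3404)) = 1/(17909 - 3363) = 1/14546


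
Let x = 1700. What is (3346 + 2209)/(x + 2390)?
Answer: 1111/818 ≈ 1.3582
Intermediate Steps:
(3346 + 2209)/(x + 2390) = (3346 + 2209)/(1700 + 2390) = 5555/4090 = 5555*(1/4090) = 1111/818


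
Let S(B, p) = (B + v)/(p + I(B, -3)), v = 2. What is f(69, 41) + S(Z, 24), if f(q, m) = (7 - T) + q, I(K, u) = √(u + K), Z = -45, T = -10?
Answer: 2193/26 + 43*I*√3/156 ≈ 84.346 + 0.47742*I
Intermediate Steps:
I(K, u) = √(K + u)
S(B, p) = (2 + B)/(p + √(-3 + B)) (S(B, p) = (B + 2)/(p + √(B - 3)) = (2 + B)/(p + √(-3 + B)))
f(q, m) = 17 + q (f(q, m) = (7 - 1*(-10)) + q = (7 + 10) + q = 17 + q)
f(69, 41) + S(Z, 24) = (17 + 69) + (2 - 45)/(24 + √(-3 - 45)) = 86 - 43/(24 + √(-48)) = 86 - 43/(24 + 4*I*√3)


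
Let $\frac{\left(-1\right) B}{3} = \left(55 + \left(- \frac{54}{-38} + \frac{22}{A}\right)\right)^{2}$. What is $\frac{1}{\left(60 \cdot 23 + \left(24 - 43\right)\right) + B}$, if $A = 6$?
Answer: $- \frac{1083}{10256662} \approx -0.00010559$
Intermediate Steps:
$B = - \frac{11730625}{1083}$ ($B = - 3 \left(55 + \left(- \frac{54}{-38} + \frac{22}{6}\right)\right)^{2} = - 3 \left(55 + \left(\left(-54\right) \left(- \frac{1}{38}\right) + 22 \cdot \frac{1}{6}\right)\right)^{2} = - 3 \left(55 + \left(\frac{27}{19} + \frac{11}{3}\right)\right)^{2} = - 3 \left(55 + \frac{290}{57}\right)^{2} = - 3 \left(\frac{3425}{57}\right)^{2} = \left(-3\right) \frac{11730625}{3249} = - \frac{11730625}{1083} \approx -10832.0$)
$\frac{1}{\left(60 \cdot 23 + \left(24 - 43\right)\right) + B} = \frac{1}{\left(60 \cdot 23 + \left(24 - 43\right)\right) - \frac{11730625}{1083}} = \frac{1}{\left(1380 - 19\right) - \frac{11730625}{1083}} = \frac{1}{1361 - \frac{11730625}{1083}} = \frac{1}{- \frac{10256662}{1083}} = - \frac{1083}{10256662}$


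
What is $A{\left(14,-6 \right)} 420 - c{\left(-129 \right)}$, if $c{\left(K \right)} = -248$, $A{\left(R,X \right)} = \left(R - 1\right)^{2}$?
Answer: $71228$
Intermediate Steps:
$A{\left(R,X \right)} = \left(-1 + R\right)^{2}$
$A{\left(14,-6 \right)} 420 - c{\left(-129 \right)} = \left(-1 + 14\right)^{2} \cdot 420 - -248 = 13^{2} \cdot 420 + 248 = 169 \cdot 420 + 248 = 70980 + 248 = 71228$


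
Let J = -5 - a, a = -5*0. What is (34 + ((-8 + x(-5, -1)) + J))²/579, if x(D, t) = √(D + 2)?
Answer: (21 + I*√3)²/579 ≈ 0.75648 + 0.12564*I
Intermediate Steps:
a = 0
J = -5 (J = -5 - 1*0 = -5 + 0 = -5)
x(D, t) = √(2 + D)
(34 + ((-8 + x(-5, -1)) + J))²/579 = (34 + ((-8 + √(2 - 5)) - 5))²/579 = (34 + ((-8 + √(-3)) - 5))²*(1/579) = (34 + ((-8 + I*√3) - 5))²*(1/579) = (34 + (-13 + I*√3))²*(1/579) = (21 + I*√3)²*(1/579) = (21 + I*√3)²/579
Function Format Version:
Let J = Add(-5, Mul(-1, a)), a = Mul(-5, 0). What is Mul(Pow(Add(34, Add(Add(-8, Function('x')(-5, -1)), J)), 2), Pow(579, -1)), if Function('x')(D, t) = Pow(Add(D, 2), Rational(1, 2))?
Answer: Mul(Rational(1, 579), Pow(Add(21, Mul(I, Pow(3, Rational(1, 2)))), 2)) ≈ Add(0.75648, Mul(0.12564, I))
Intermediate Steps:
a = 0
J = -5 (J = Add(-5, Mul(-1, 0)) = Add(-5, 0) = -5)
Function('x')(D, t) = Pow(Add(2, D), Rational(1, 2))
Mul(Pow(Add(34, Add(Add(-8, Function('x')(-5, -1)), J)), 2), Pow(579, -1)) = Mul(Pow(Add(34, Add(Add(-8, Pow(Add(2, -5), Rational(1, 2))), -5)), 2), Pow(579, -1)) = Mul(Pow(Add(34, Add(Add(-8, Pow(-3, Rational(1, 2))), -5)), 2), Rational(1, 579)) = Mul(Pow(Add(34, Add(Add(-8, Mul(I, Pow(3, Rational(1, 2)))), -5)), 2), Rational(1, 579)) = Mul(Pow(Add(34, Add(-13, Mul(I, Pow(3, Rational(1, 2))))), 2), Rational(1, 579)) = Mul(Pow(Add(21, Mul(I, Pow(3, Rational(1, 2)))), 2), Rational(1, 579)) = Mul(Rational(1, 579), Pow(Add(21, Mul(I, Pow(3, Rational(1, 2)))), 2))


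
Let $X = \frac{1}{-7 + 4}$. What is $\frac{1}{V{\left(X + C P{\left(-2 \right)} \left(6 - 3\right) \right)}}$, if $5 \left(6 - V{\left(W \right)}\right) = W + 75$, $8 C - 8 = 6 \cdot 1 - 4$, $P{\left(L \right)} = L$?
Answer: $- \frac{30}{223} \approx -0.13453$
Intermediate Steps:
$C = \frac{5}{4}$ ($C = 1 + \frac{6 \cdot 1 - 4}{8} = 1 + \frac{6 - 4}{8} = 1 + \frac{1}{8} \cdot 2 = 1 + \frac{1}{4} = \frac{5}{4} \approx 1.25$)
$X = - \frac{1}{3}$ ($X = \frac{1}{-3} = - \frac{1}{3} \approx -0.33333$)
$V{\left(W \right)} = -9 - \frac{W}{5}$ ($V{\left(W \right)} = 6 - \frac{W + 75}{5} = 6 - \frac{75 + W}{5} = 6 - \left(15 + \frac{W}{5}\right) = -9 - \frac{W}{5}$)
$\frac{1}{V{\left(X + C P{\left(-2 \right)} \left(6 - 3\right) \right)}} = \frac{1}{-9 - \frac{- \frac{1}{3} + \frac{5 \left(- 2 \left(6 - 3\right)\right)}{4}}{5}} = \frac{1}{-9 - \frac{- \frac{1}{3} + \frac{5 \left(\left(-2\right) 3\right)}{4}}{5}} = \frac{1}{-9 - \frac{- \frac{1}{3} + \frac{5}{4} \left(-6\right)}{5}} = \frac{1}{-9 - \frac{- \frac{1}{3} - \frac{15}{2}}{5}} = \frac{1}{-9 - - \frac{47}{30}} = \frac{1}{-9 + \frac{47}{30}} = \frac{1}{- \frac{223}{30}} = - \frac{30}{223}$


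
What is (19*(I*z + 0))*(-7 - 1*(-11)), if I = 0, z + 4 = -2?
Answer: 0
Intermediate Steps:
z = -6 (z = -4 - 2 = -6)
(19*(I*z + 0))*(-7 - 1*(-11)) = (19*(0*(-6) + 0))*(-7 - 1*(-11)) = (19*(0 + 0))*(-7 + 11) = (19*0)*4 = 0*4 = 0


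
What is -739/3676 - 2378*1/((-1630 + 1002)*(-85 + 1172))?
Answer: -123931619/627342484 ≈ -0.19755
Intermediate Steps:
-739/3676 - 2378*1/((-1630 + 1002)*(-85 + 1172)) = -739*1/3676 - 2378/(1087*(-628)) = -739/3676 - 2378/(-682636) = -739/3676 - 2378*(-1/682636) = -739/3676 + 1189/341318 = -123931619/627342484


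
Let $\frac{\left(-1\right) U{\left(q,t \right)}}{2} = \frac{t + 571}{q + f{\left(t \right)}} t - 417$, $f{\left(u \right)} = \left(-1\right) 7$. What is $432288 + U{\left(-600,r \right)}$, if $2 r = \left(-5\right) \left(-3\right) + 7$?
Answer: $\frac{262917858}{607} \approx 4.3314 \cdot 10^{5}$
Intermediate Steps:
$f{\left(u \right)} = -7$
$r = 11$ ($r = \frac{\left(-5\right) \left(-3\right) + 7}{2} = \frac{15 + 7}{2} = \frac{1}{2} \cdot 22 = 11$)
$U{\left(q,t \right)} = 834 - \frac{2 t \left(571 + t\right)}{-7 + q}$ ($U{\left(q,t \right)} = - 2 \left(\frac{t + 571}{q - 7} t - 417\right) = - 2 \left(\frac{571 + t}{-7 + q} t - 417\right) = - 2 \left(\frac{t \left(571 + t\right)}{-7 + q} - 417\right) = - 2 \left(-417 + \frac{t \left(571 + t\right)}{-7 + q}\right) = 834 - \frac{2 t \left(571 + t\right)}{-7 + q}$)
$432288 + U{\left(-600,r \right)} = 432288 + \frac{2 \left(-2919 - 11^{2} - 6281 + 417 \left(-600\right)\right)}{-7 - 600} = 432288 + \frac{2 \left(-2919 - 121 - 6281 - 250200\right)}{-607} = 432288 + 2 \left(- \frac{1}{607}\right) \left(-2919 - 121 - 6281 - 250200\right) = 432288 + 2 \left(- \frac{1}{607}\right) \left(-259521\right) = 432288 + \frac{519042}{607} = \frac{262917858}{607}$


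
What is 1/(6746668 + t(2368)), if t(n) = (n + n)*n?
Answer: 1/17961516 ≈ 5.5675e-8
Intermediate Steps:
t(n) = 2*n² (t(n) = (2*n)*n = 2*n²)
1/(6746668 + t(2368)) = 1/(6746668 + 2*2368²) = 1/(6746668 + 2*5607424) = 1/(6746668 + 11214848) = 1/17961516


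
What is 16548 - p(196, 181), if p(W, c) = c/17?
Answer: 281135/17 ≈ 16537.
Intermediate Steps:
p(W, c) = c/17 (p(W, c) = c*(1/17) = c/17)
16548 - p(196, 181) = 16548 - 181/17 = 281135/17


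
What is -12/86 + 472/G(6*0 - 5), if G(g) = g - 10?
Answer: -20386/645 ≈ -31.606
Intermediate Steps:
G(g) = -10 + g
-12/86 + 472/G(6*0 - 5) = -12/86 + 472/(-10 + (6*0 - 5)) = -12*1/86 + 472/(-10 + (0 - 5)) = -6/43 + 472/(-10 - 5) = -6/43 + 472/(-15) = -6/43 + 472*(-1/15) = -6/43 - 472/15 = -20386/645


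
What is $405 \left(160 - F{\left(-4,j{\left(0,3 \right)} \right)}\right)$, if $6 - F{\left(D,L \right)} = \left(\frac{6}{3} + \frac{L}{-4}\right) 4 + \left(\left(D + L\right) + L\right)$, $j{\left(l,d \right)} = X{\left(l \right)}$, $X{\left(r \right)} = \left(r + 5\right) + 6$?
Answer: $68445$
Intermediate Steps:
$X{\left(r \right)} = 11 + r$ ($X{\left(r \right)} = \left(5 + r\right) + 6 = 11 + r$)
$j{\left(l,d \right)} = 11 + l$
$F{\left(D,L \right)} = -2 - D - L$ ($F{\left(D,L \right)} = 6 - \left(\left(\frac{6}{3} + \frac{L}{-4}\right) 4 + \left(\left(D + L\right) + L\right)\right) = 6 - \left(\left(6 \cdot \frac{1}{3} + L \left(- \frac{1}{4}\right)\right) 4 + \left(D + 2 L\right)\right) = 6 - \left(\left(2 - \frac{L}{4}\right) 4 + \left(D + 2 L\right)\right) = 6 - \left(\left(8 - L\right) + \left(D + 2 L\right)\right) = 6 - \left(8 + D + L\right) = -2 - D - L$)
$405 \left(160 - F{\left(-4,j{\left(0,3 \right)} \right)}\right) = 405 \left(160 - \left(-2 - -4 - \left(11 + 0\right)\right)\right) = 405 \left(160 - \left(-2 + 4 - 11\right)\right) = 405 \left(160 - -9\right) = 405 \left(160 + 9\right) = 405 \cdot 169 = 68445$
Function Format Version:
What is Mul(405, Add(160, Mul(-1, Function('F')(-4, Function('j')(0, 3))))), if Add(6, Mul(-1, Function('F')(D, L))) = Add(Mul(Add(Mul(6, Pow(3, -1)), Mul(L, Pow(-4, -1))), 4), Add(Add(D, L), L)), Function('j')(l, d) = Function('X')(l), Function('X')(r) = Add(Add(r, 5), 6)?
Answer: 68445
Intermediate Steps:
Function('X')(r) = Add(11, r) (Function('X')(r) = Add(Add(5, r), 6) = Add(11, r))
Function('j')(l, d) = Add(11, l)
Function('F')(D, L) = Add(-2, Mul(-1, D), Mul(-1, L)) (Function('F')(D, L) = Add(6, Mul(-1, Add(Mul(Add(Mul(6, Pow(3, -1)), Mul(L, Pow(-4, -1))), 4), Add(Add(D, L), L)))) = Add(6, Mul(-1, Add(Mul(Add(Mul(6, Rational(1, 3)), Mul(L, Rational(-1, 4))), 4), Add(D, Mul(2, L))))) = Add(6, Mul(-1, Add(Mul(Add(2, Mul(Rational(-1, 4), L)), 4), Add(D, Mul(2, L))))) = Add(6, Mul(-1, Add(Add(8, Mul(-1, L)), Add(D, Mul(2, L))))) = Add(6, Mul(-1, Add(8, D, L))) = Add(6, Add(-8, Mul(-1, D), Mul(-1, L))) = Add(-2, Mul(-1, D), Mul(-1, L)))
Mul(405, Add(160, Mul(-1, Function('F')(-4, Function('j')(0, 3))))) = Mul(405, Add(160, Mul(-1, Add(-2, Mul(-1, -4), Mul(-1, Add(11, 0)))))) = Mul(405, Add(160, Mul(-1, Add(-2, 4, Mul(-1, 11))))) = Mul(405, Add(160, Mul(-1, Add(-2, 4, -11)))) = Mul(405, Add(160, Mul(-1, -9))) = Mul(405, Add(160, 9)) = Mul(405, 169) = 68445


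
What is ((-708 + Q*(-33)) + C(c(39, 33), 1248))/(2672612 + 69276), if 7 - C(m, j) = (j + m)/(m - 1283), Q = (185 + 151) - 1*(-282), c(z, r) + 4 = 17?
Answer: -26789389/3482197760 ≈ -0.0076932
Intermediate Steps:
c(z, r) = 13 (c(z, r) = -4 + 17 = 13)
Q = 618 (Q = 336 + 282 = 618)
C(m, j) = 7 - (j + m)/(-1283 + m) (C(m, j) = 7 - (j + m)/(m - 1283) = 7 - (j + m)/(-1283 + m))
((-708 + Q*(-33)) + C(c(39, 33), 1248))/(2672612 + 69276) = ((-708 + 618*(-33)) + (-8981 - 1*1248 + 6*13)/(-1283 + 13))/(2672612 + 69276) = ((-708 - 20394) + (-8981 - 1248 + 78)/(-1270))/2741888 = (-21102 - 1/1270*(-10151))*(1/2741888) = (-21102 + 10151/1270)*(1/2741888) = -26789389/1270*1/2741888 = -26789389/3482197760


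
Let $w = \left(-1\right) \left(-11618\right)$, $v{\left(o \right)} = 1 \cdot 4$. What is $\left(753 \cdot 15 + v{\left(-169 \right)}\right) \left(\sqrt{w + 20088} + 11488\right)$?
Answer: $129802912 + 11299 \sqrt{31706} \approx 1.3181 \cdot 10^{8}$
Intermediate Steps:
$v{\left(o \right)} = 4$
$w = 11618$
$\left(753 \cdot 15 + v{\left(-169 \right)}\right) \left(\sqrt{w + 20088} + 11488\right) = \left(753 \cdot 15 + 4\right) \left(\sqrt{11618 + 20088} + 11488\right) = \left(11295 + 4\right) \left(\sqrt{31706} + 11488\right) = 11299 \left(11488 + \sqrt{31706}\right) = 129802912 + 11299 \sqrt{31706}$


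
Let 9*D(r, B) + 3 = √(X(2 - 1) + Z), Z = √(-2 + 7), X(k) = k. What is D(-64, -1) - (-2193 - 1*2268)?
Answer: 13382/3 + √(1 + √5)/9 ≈ 4460.9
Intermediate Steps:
Z = √5 ≈ 2.2361
D(r, B) = -⅓ + √(1 + √5)/9 (D(r, B) = -⅓ + √((2 - 1) + √5)/9 = -⅓ + √(1 + √5)/9)
D(-64, -1) - (-2193 - 1*2268) = (-⅓ + √(1 + √5)/9) - (-2193 - 1*2268) = (-⅓ + √(1 + √5)/9) - (-2193 - 2268) = (-⅓ + √(1 + √5)/9) - 1*(-4461) = (-⅓ + √(1 + √5)/9) + 4461 = 13382/3 + √(1 + √5)/9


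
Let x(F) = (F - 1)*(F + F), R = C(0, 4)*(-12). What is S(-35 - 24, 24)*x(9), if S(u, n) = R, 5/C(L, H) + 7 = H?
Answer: 2880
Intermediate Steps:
C(L, H) = 5/(-7 + H)
R = 20 (R = (5/(-7 + 4))*(-12) = (5/(-3))*(-12) = (5*(-1/3))*(-12) = -5/3*(-12) = 20)
S(u, n) = 20
x(F) = 2*F*(-1 + F) (x(F) = (-1 + F)*(2*F) = 2*F*(-1 + F))
S(-35 - 24, 24)*x(9) = 20*(2*9*(-1 + 9)) = 20*(2*9*8) = 20*144 = 2880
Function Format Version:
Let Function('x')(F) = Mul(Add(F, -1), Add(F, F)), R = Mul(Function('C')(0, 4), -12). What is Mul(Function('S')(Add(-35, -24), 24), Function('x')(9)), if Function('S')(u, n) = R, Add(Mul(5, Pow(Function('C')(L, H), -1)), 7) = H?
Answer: 2880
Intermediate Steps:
Function('C')(L, H) = Mul(5, Pow(Add(-7, H), -1))
R = 20 (R = Mul(Mul(5, Pow(Add(-7, 4), -1)), -12) = Mul(Mul(5, Pow(-3, -1)), -12) = Mul(Mul(5, Rational(-1, 3)), -12) = Mul(Rational(-5, 3), -12) = 20)
Function('S')(u, n) = 20
Function('x')(F) = Mul(2, F, Add(-1, F)) (Function('x')(F) = Mul(Add(-1, F), Mul(2, F)) = Mul(2, F, Add(-1, F)))
Mul(Function('S')(Add(-35, -24), 24), Function('x')(9)) = Mul(20, Mul(2, 9, Add(-1, 9))) = Mul(20, Mul(2, 9, 8)) = Mul(20, 144) = 2880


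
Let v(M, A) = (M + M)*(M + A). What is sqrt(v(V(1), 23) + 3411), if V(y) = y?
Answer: sqrt(3459) ≈ 58.813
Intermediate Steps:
v(M, A) = 2*M*(A + M) (v(M, A) = (2*M)*(A + M) = 2*M*(A + M))
sqrt(v(V(1), 23) + 3411) = sqrt(2*1*(23 + 1) + 3411) = sqrt(2*1*24 + 3411) = sqrt(48 + 3411) = sqrt(3459)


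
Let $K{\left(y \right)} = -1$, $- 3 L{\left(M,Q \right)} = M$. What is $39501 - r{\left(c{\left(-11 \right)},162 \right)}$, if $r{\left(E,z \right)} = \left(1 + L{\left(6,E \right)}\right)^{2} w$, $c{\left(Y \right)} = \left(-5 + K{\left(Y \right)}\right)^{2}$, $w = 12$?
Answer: $39489$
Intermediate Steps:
$L{\left(M,Q \right)} = - \frac{M}{3}$
$c{\left(Y \right)} = 36$ ($c{\left(Y \right)} = \left(-5 - 1\right)^{2} = \left(-6\right)^{2} = 36$)
$r{\left(E,z \right)} = 12$ ($r{\left(E,z \right)} = \left(1 - 2\right)^{2} \cdot 12 = \left(-1\right)^{2} \cdot 12 = 1 \cdot 12 = 12$)
$39501 - r{\left(c{\left(-11 \right)},162 \right)} = 39501 - 12 = 39489$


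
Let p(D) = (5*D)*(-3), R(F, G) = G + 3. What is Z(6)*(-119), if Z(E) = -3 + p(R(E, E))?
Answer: 16422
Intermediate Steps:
R(F, G) = 3 + G
p(D) = -15*D
Z(E) = -48 - 15*E (Z(E) = -3 - 15*(3 + E) = -3 + (-45 - 15*E) = -48 - 15*E)
Z(6)*(-119) = (-48 - 15*6)*(-119) = (-48 - 90)*(-119) = -138*(-119) = 16422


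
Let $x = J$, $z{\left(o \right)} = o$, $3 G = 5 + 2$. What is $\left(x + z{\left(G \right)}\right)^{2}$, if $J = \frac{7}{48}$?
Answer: $\frac{14161}{2304} \approx 6.1463$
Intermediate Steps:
$G = \frac{7}{3}$ ($G = \frac{5 + 2}{3} = \frac{1}{3} \cdot 7 = \frac{7}{3} \approx 2.3333$)
$J = \frac{7}{48}$ ($J = 7 \cdot \frac{1}{48} = \frac{7}{48} \approx 0.14583$)
$x = \frac{7}{48} \approx 0.14583$
$\left(x + z{\left(G \right)}\right)^{2} = \left(\frac{7}{48} + \frac{7}{3}\right)^{2} = \left(\frac{119}{48}\right)^{2} = \frac{14161}{2304}$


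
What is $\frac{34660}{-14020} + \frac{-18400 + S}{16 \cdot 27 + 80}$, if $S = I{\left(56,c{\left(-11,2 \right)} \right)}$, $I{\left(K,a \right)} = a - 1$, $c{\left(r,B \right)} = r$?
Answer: $- \frac{3448527}{89728} \approx -38.433$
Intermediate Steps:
$I{\left(K,a \right)} = -1 + a$
$S = -12$ ($S = -1 - 11 = -12$)
$\frac{34660}{-14020} + \frac{-18400 + S}{16 \cdot 27 + 80} = \frac{34660}{-14020} + \frac{-18400 - 12}{16 \cdot 27 + 80} = 34660 \left(- \frac{1}{14020}\right) - \frac{18412}{432 + 80} = - \frac{1733}{701} - \frac{18412}{512} = - \frac{1733}{701} - \frac{4603}{128} = - \frac{3448527}{89728}$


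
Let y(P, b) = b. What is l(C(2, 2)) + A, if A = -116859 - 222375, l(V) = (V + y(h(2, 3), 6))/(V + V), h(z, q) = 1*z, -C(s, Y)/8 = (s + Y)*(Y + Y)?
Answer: -43421891/128 ≈ -3.3923e+5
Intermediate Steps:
C(s, Y) = -16*Y*(Y + s) (C(s, Y) = -8*(s + Y)*(Y + Y) = -8*(Y + s)*2*Y = -16*Y*(Y + s))
h(z, q) = z
l(V) = (6 + V)/(2*V) (l(V) = (V + 6)/(V + V) = (6 + V)/((2*V)) = (6 + V)*(1/(2*V)) = (6 + V)/(2*V))
A = -339234
l(C(2, 2)) + A = (6 - 16*2*(2 + 2))/(2*((-16*2*(2 + 2)))) - 339234 = (6 - 16*2*4)/(2*((-16*2*4))) - 339234 = (½)*(6 - 128)/(-128) - 339234 = (½)*(-1/128)*(-122) - 339234 = 61/128 - 339234 = -43421891/128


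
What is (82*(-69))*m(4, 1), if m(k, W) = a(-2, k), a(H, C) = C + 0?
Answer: -22632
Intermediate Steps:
a(H, C) = C
m(k, W) = k
(82*(-69))*m(4, 1) = (82*(-69))*4 = -5658*4 = -22632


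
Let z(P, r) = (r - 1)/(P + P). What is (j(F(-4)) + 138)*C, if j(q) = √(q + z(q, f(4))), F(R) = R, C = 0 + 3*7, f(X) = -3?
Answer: 2898 + 21*I*√14/2 ≈ 2898.0 + 39.287*I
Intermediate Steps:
z(P, r) = (-1 + r)/(2*P) (z(P, r) = (-1 + r)/((2*P)) = (-1 + r)*(1/(2*P)) = (-1 + r)/(2*P))
C = 21 (C = 0 + 21 = 21)
j(q) = √(q - 2/q) (j(q) = √(q + (-1 - 3)/(2*q)) = √(q + (½)*(-4)/q) = √(q - 2/q))
(j(F(-4)) + 138)*C = (√(-4 - 2/(-4)) + 138)*21 = (√(-4 - 2*(-¼)) + 138)*21 = (√(-4 + ½) + 138)*21 = (√(-7/2) + 138)*21 = (I*√14/2 + 138)*21 = (138 + I*√14/2)*21 = 2898 + 21*I*√14/2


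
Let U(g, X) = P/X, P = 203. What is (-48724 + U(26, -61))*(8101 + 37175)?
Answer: -134576888292/61 ≈ -2.2062e+9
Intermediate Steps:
U(g, X) = 203/X
(-48724 + U(26, -61))*(8101 + 37175) = (-48724 + 203/(-61))*(8101 + 37175) = (-48724 + 203*(-1/61))*45276 = (-48724 - 203/61)*45276 = -2972367/61*45276 = -134576888292/61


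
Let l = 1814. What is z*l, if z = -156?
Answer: -282984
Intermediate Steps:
z*l = -156*1814 = -282984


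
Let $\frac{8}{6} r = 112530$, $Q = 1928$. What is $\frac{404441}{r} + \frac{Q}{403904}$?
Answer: $\frac{40879514011}{8522121960} \approx 4.7969$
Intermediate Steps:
$r = \frac{168795}{2}$ ($r = \frac{3}{4} \cdot 112530 = \frac{168795}{2} \approx 84398.0$)
$\frac{404441}{r} + \frac{Q}{403904} = \frac{404441}{\frac{168795}{2}} + \frac{1928}{403904} = 404441 \cdot \frac{2}{168795} + 1928 \cdot \frac{1}{403904} = \frac{808882}{168795} + \frac{241}{50488} = \frac{40879514011}{8522121960}$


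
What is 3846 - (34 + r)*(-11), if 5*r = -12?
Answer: 20968/5 ≈ 4193.6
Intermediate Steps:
r = -12/5 (r = (⅕)*(-12) = -12/5 ≈ -2.4000)
3846 - (34 + r)*(-11) = 3846 - (34 - 12/5)*(-11) = 3846 - 158*(-11)/5 = 3846 - 1*(-1738/5) = 3846 + 1738/5 = 20968/5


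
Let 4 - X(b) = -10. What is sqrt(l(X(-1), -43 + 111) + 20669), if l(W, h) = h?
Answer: sqrt(20737) ≈ 144.00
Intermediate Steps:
X(b) = 14 (X(b) = 4 - 1*(-10) = 4 + 10 = 14)
sqrt(l(X(-1), -43 + 111) + 20669) = sqrt((-43 + 111) + 20669) = sqrt(68 + 20669) = sqrt(20737)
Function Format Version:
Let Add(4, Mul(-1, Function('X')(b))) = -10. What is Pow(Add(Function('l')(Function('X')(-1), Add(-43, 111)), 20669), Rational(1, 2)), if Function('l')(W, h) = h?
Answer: Pow(20737, Rational(1, 2)) ≈ 144.00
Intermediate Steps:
Function('X')(b) = 14 (Function('X')(b) = Add(4, Mul(-1, -10)) = Add(4, 10) = 14)
Pow(Add(Function('l')(Function('X')(-1), Add(-43, 111)), 20669), Rational(1, 2)) = Pow(Add(Add(-43, 111), 20669), Rational(1, 2)) = Pow(Add(68, 20669), Rational(1, 2)) = Pow(20737, Rational(1, 2))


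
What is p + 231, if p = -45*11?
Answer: -264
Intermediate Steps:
p = -495
p + 231 = -495 + 231 = -264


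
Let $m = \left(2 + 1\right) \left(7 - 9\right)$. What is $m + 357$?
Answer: $351$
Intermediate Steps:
$m = -6$ ($m = 3 \left(-2\right) = -6$)
$m + 357 = -6 + 357 = 351$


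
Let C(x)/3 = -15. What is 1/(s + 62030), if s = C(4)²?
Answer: 1/64055 ≈ 1.5612e-5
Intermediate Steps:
C(x) = -45 (C(x) = 3*(-15) = -45)
s = 2025 (s = (-45)² = 2025)
1/(s + 62030) = 1/(2025 + 62030) = 1/64055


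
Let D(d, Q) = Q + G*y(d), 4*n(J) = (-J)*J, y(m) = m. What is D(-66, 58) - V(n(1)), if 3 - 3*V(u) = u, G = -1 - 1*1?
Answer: 2267/12 ≈ 188.92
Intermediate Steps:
G = -2 (G = -1 - 1 = -2)
n(J) = -J²/4 (n(J) = ((-J)*J)/4 = (-J²)/4 = -J²/4)
V(u) = 1 - u/3
D(d, Q) = Q - 2*d
D(-66, 58) - V(n(1)) = (58 - 2*(-66)) - (1 - (-1)*1²/12) = (58 + 132) - (1 - (-1)/12) = 190 - (1 - ⅓*(-¼)) = 190 - (1 + 1/12) = 190 - 1*13/12 = 190 - 13/12 = 2267/12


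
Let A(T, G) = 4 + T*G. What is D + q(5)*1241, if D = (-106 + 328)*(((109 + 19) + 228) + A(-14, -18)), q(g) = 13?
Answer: 151997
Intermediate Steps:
A(T, G) = 4 + G*T
D = 135864 (D = (-106 + 328)*(((109 + 19) + 228) + (4 - 18*(-14))) = 222*((128 + 228) + (4 + 252)) = 222*(356 + 256) = 222*612 = 135864)
D + q(5)*1241 = 135864 + 13*1241 = 135864 + 16133 = 151997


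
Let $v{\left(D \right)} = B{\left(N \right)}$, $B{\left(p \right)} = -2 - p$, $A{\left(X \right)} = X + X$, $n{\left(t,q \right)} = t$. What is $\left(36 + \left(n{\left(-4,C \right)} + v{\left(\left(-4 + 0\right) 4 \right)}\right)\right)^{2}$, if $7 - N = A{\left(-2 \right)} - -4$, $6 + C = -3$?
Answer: $529$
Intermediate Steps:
$C = -9$ ($C = -6 - 3 = -9$)
$A{\left(X \right)} = 2 X$
$N = 7$ ($N = 7 - \left(2 \left(-2\right) - -4\right) = 7 - \left(-4 + 4\right) = 7 - 0 = 7 + 0 = 7$)
$v{\left(D \right)} = -9$ ($v{\left(D \right)} = -2 - 7 = -9$)
$\left(36 + \left(n{\left(-4,C \right)} + v{\left(\left(-4 + 0\right) 4 \right)}\right)\right)^{2} = \left(36 - 13\right)^{2} = 23^{2} = 529$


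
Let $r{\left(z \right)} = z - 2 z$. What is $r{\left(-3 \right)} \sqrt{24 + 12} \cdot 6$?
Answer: $108$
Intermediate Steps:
$r{\left(z \right)} = - z$
$r{\left(-3 \right)} \sqrt{24 + 12} \cdot 6 = \left(-1\right) \left(-3\right) \sqrt{24 + 12} \cdot 6 = 3 \sqrt{36} \cdot 6 = 3 \cdot 6 \cdot 6 = 18 \cdot 6 = 108$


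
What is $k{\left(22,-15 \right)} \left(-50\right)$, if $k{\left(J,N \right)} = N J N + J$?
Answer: $-248600$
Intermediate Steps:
$k{\left(J,N \right)} = J + J N^{2}$ ($k{\left(J,N \right)} = J N N + J = J N^{2} + J = J + J N^{2}$)
$k{\left(22,-15 \right)} \left(-50\right) = 22 \left(1 + \left(-15\right)^{2}\right) \left(-50\right) = 22 \left(1 + 225\right) \left(-50\right) = 22 \cdot 226 \left(-50\right) = 4972 \left(-50\right) = -248600$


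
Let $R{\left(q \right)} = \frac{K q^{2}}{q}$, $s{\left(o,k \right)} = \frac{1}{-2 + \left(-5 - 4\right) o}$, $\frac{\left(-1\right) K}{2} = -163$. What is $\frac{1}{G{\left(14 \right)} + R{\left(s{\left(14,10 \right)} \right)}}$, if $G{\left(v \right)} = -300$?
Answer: $- \frac{64}{19363} \approx -0.0033053$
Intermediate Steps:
$K = 326$ ($K = \left(-2\right) \left(-163\right) = 326$)
$s{\left(o,k \right)} = \frac{1}{-2 - 9 o}$
$R{\left(q \right)} = 326 q$ ($R{\left(q \right)} = \frac{326 q^{2}}{q} = 326 q$)
$\frac{1}{G{\left(14 \right)} + R{\left(s{\left(14,10 \right)} \right)}} = \frac{1}{-300 + 326 \left(- \frac{1}{2 + 9 \cdot 14}\right)} = \frac{1}{-300 + 326 \left(- \frac{1}{2 + 126}\right)} = \frac{1}{-300 + 326 \left(- \frac{1}{128}\right)} = \frac{1}{-300 - \frac{163}{64}} = \frac{1}{- \frac{19363}{64}} = - \frac{64}{19363}$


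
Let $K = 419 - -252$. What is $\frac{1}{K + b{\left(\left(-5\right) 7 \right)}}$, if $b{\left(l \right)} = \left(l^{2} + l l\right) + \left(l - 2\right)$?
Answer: $\frac{1}{3084} \approx 0.00032425$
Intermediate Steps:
$b{\left(l \right)} = -2 + l + 2 l^{2}$ ($b{\left(l \right)} = \left(l^{2} + l^{2}\right) + \left(-2 + l\right) = 2 l^{2} + \left(-2 + l\right) = -2 + l + 2 l^{2}$)
$K = 671$ ($K = 419 + 252 = 671$)
$\frac{1}{K + b{\left(\left(-5\right) 7 \right)}} = \frac{1}{671 - \left(37 - 2450\right)} = \frac{1}{671 - -2413} = \frac{1}{671 + 2413} = \frac{1}{3084}$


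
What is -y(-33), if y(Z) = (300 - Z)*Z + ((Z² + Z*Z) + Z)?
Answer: 8844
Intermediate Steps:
y(Z) = Z + 2*Z² + Z*(300 - Z) (y(Z) = Z*(300 - Z) + ((Z² + Z²) + Z) = Z*(300 - Z) + (2*Z² + Z) = Z*(300 - Z) + (Z + 2*Z²) = Z + 2*Z² + Z*(300 - Z))
-y(-33) = -(-33)*(301 - 33) = -(-33)*268 = -1*(-8844) = 8844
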